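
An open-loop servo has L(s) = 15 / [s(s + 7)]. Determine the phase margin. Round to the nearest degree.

Gain crossover: |L(jω)| = 1 at ω ≈ 2.06 rad/s.
∠L(j2.06) = −90° − arctan(2.06/7) ≈ -106.37°
PM = 180° + (-106.37°) = 73.63°

74 deg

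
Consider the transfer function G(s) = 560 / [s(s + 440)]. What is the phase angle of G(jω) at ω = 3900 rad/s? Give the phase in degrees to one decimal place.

∠(j3900 + 440) = arctan(3900/440) = 83.56°
∠(j3900) = 90.00°
∠G(j3900) = − (83.56° + 90.00°) = -173.56°

-173.6°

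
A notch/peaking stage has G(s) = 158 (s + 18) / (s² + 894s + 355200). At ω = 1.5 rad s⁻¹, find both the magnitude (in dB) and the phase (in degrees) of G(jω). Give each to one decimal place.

|G| = -41.9 dB, ∠G = 4.5°

|j1.5 + 18| = √(1.5² + 18²) = 18.06
|(j1.5)² + 894(j1.5) + 355200| = |3.552e+05 + j1341| = 3.552e+05
|G(j1.5)| = 158 × 18.06 / 3.552e+05 = 0.0080345
20 log₁₀(0.0080345) = -41.90 dB
∠(j1.5 + 18) = arctan(1.5/18) = 4.76°
∠[(j1.5)² + 894(j1.5) + 355200] = ∠[3.552e+05 + j1341] = 0.22°
∠G(j1.5) = 4.76° − 0.22° = 4.55°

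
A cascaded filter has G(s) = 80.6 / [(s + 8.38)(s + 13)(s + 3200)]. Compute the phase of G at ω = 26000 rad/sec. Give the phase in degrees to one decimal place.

-262.9 deg

∠(j26000 + 8.38) = arctan(26000/8.38) = 89.98°
∠(j26000 + 13) = arctan(26000/13) = 89.97°
∠(j26000 + 3200) = arctan(26000/3200) = 82.98°
∠G(j26000) = − (89.98° + 89.97° + 82.98°) = -262.94°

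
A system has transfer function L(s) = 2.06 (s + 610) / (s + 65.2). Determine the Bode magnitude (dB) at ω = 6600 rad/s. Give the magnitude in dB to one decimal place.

|j6600 + 610| = √(6600² + 610²) = 6628
|j6600 + 65.2| = √(6600² + 65.2²) = 6600
|L(j6600)| = 2.06 × 6628 / 6600 = 2.0687
20 log₁₀(2.0687) = 6.31 dB

6.3 dB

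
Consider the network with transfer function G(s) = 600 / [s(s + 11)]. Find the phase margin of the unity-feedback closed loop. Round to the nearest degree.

Gain crossover: |G(jω)| = 1 at ω ≈ 23.3 rad s⁻¹.
∠G(j23.3) = −90° − arctan(23.3/11) ≈ -154.72°
PM = 180° + (-154.72°) = 25.28°

25°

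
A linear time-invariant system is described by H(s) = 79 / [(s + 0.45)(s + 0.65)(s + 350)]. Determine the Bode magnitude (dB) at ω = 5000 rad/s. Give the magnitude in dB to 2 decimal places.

|j5000 + 0.45| = √(5000² + 0.45²) = 5000
|j5000 + 0.65| = √(5000² + 0.65²) = 5000
|j5000 + 350| = √(5000² + 350²) = 5012
|H(j5000)| = 79 / (5000 × 5000 × 5012) = 6.3046e-10
20 log₁₀(6.3046e-10) = -184.007 dB

-184.01 dB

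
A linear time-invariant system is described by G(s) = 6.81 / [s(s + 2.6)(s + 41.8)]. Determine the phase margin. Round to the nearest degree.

89°

Gain crossover: |G(jω)| = 1 at ω ≈ 0.0626 rad/s.
∠G(j0.0626) = −90° − arctan(0.0626/2.6) − arctan(0.0626/41.8) ≈ -91.47°
PM = 180° + (-91.47°) = 88.53°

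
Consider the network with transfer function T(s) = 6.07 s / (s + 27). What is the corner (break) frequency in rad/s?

The single real pole at s = −27 gives a corner at ω = 27 rad/s.

27 rad/s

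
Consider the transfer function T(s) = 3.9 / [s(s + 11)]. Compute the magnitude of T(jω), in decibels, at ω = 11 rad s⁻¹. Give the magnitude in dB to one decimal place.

-32.8 dB

|j11 + 11| = √(11² + 11²) = 15.56
|j11| = 11
|T(j11)| = 3.9 / (15.56 × 11) = 0.022791
20 log₁₀(0.022791) = -32.84 dB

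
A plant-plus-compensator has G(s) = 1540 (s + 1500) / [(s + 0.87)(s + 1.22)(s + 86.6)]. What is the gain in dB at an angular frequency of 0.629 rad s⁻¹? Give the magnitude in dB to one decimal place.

|j0.629 + 1500| = √(0.629² + 1500²) = 1500
|j0.629 + 0.87| = √(0.629² + 0.87²) = 1.074
|j0.629 + 1.22| = √(0.629² + 1.22²) = 1.373
|j0.629 + 86.6| = √(0.629² + 86.6²) = 86.6
|G(j0.629)| = 1540 × 1500 / (1.074 × 1.373 × 86.6) = 18101
20 log₁₀(18101) = 85.15 dB

85.2 dB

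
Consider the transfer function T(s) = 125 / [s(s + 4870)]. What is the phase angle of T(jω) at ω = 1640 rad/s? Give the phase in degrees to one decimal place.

-108.6°

∠(j1640 + 4870) = arctan(1640/4870) = 18.61°
∠(j1640) = 90.00°
∠T(j1640) = − (18.61° + 90.00°) = -108.61°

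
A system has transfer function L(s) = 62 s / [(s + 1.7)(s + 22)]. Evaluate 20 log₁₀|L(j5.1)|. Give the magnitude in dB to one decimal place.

8.3 dB

|j5.1| = 5.1
|j5.1 + 1.7| = √(5.1² + 1.7²) = 5.376
|j5.1 + 22| = √(5.1² + 22²) = 22.58
|L(j5.1)| = 62 × 5.1 / (5.376 × 22.58) = 2.6045
20 log₁₀(2.6045) = 8.31 dB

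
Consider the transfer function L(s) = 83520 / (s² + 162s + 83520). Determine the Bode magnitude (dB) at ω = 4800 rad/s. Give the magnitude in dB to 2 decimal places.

|(j4800)² + 162(j4800) + 83520| = |-2.2956e+07 + j7.776e+05| = 2.297e+07
|L(j4800)| = 83520 / 2.297e+07 = 0.0036361
20 log₁₀(0.0036361) = -48.787 dB

-48.79 dB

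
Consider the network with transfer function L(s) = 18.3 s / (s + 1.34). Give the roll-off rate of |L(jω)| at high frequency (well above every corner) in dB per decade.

0 dB/decade

With 1 zero and 1 pole, the high-frequency asymptotic slope is 20 × (1 − 1) = 0 dB/decade.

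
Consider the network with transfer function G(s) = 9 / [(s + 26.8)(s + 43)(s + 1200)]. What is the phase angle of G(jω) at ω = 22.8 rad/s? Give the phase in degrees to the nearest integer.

-69°

∠(j22.8 + 26.8) = arctan(22.8/26.8) = 40.39°
∠(j22.8 + 43) = arctan(22.8/43) = 27.93°
∠(j22.8 + 1200) = arctan(22.8/1200) = 1.09°
∠G(j22.8) = − (40.39° + 27.93° + 1.09°) = -69.41°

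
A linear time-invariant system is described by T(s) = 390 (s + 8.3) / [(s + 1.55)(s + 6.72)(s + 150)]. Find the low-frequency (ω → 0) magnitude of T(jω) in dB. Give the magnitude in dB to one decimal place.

T(0) = 390 × 8.3 / (1.55 × 6.72 × 150) = 2.0718
20 log₁₀(2.0718) = 6.33 dB

6.3 dB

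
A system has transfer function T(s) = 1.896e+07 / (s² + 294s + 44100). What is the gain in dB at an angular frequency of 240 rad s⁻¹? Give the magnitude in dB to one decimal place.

48.4 dB

|(j240)² + 294(j240) + 44100| = |-13500 + j70560| = 7.184e+04
|T(j240)| = 1.896e+07 / 7.184e+04 = 263.92
20 log₁₀(263.92) = 48.43 dB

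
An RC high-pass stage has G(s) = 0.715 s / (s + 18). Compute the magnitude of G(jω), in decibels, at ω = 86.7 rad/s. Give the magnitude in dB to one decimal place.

|j86.7| = 86.7
|j86.7 + 18| = √(86.7² + 18²) = 88.55
|G(j86.7)| = 0.715 × 86.7 / 88.55 = 0.70007
20 log₁₀(0.70007) = -3.10 dB

-3.1 dB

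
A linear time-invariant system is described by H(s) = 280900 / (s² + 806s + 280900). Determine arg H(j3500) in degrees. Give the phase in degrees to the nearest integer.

-167°

∠[(j3500)² + 806(j3500) + 280900] = ∠[-1.1969e+07 + j2.821e+06] = 166.74°
∠H(j3500) = −166.74° = -166.74°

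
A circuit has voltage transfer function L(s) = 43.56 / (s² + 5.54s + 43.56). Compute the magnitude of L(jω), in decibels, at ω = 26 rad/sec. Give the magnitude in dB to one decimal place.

-23.5 dB

|(j26)² + 5.54(j26) + 43.56| = |-632.44 + j144.04| = 648.6
|L(j26)| = 43.56 / 648.6 = 0.067156
20 log₁₀(0.067156) = -23.46 dB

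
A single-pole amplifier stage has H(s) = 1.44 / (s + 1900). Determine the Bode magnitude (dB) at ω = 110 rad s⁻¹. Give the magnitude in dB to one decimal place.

|j110 + 1900| = √(110² + 1900²) = 1903
|H(j110)| = 1.44 / 1903 = 0.00075663
20 log₁₀(0.00075663) = -62.42 dB

-62.4 dB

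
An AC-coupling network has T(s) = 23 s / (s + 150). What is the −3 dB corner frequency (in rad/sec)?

For a single-pole high-pass, the −3 dB point is at the pole: ω = 150 rad/sec.

150 rad/sec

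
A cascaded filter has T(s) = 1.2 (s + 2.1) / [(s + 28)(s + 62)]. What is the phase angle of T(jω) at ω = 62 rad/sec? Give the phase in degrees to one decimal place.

-22.6°

∠(j62 + 2.1) = arctan(62/2.1) = 88.06°
∠(j62 + 28) = arctan(62/28) = 65.70°
∠(j62 + 62) = arctan(62/62) = 45.00°
∠T(j62) = 88.06° − (65.70° + 45.00°) = -22.64°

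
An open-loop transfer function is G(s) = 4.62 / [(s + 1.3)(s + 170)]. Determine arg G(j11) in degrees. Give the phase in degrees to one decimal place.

-87.0 deg

∠(j11 + 1.3) = arctan(11/1.3) = 83.26°
∠(j11 + 170) = arctan(11/170) = 3.70°
∠G(j11) = − (83.26° + 3.70°) = -86.96°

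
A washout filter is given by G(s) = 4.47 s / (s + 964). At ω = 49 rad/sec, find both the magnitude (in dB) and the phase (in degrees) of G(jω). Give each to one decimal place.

|j49| = 49
|j49 + 964| = √(49² + 964²) = 965.2
|G(j49)| = 4.47 × 49 / 965.2 = 0.22692
20 log₁₀(0.22692) = -12.88 dB
∠(j49) = 90.00°
∠(j49 + 964) = arctan(49/964) = 2.91°
∠G(j49) = 90.00° − 2.91° = 87.09°

|G| = -12.9 dB, ∠G = 87.1 deg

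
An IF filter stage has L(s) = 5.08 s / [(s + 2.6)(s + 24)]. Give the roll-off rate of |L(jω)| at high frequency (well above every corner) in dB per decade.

With 1 zero and 2 poles, the high-frequency asymptotic slope is 20 × (1 − 2) = -20 dB/decade.

-20 dB/decade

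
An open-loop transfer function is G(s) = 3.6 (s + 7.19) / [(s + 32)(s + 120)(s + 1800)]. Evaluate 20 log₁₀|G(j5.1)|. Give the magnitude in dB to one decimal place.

-106.9 dB

|j5.1 + 7.19| = √(5.1² + 7.19²) = 8.815
|j5.1 + 32| = √(5.1² + 32²) = 32.4
|j5.1 + 120| = √(5.1² + 120²) = 120.1
|j5.1 + 1800| = √(5.1² + 1800²) = 1800
|G(j5.1)| = 3.6 × 8.815 / (32.4 × 120.1 × 1800) = 4.5299e-06
20 log₁₀(4.5299e-06) = -106.88 dB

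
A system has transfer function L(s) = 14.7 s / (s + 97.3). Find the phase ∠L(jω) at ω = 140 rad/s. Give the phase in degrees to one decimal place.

∠(j140) = 90.00°
∠(j140 + 97.3) = arctan(140/97.3) = 55.20°
∠L(j140) = 90.00° − 55.20° = 34.80°

34.8°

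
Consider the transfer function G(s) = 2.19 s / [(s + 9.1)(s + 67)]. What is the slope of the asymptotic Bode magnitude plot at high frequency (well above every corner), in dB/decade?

-20 dB/decade

With 1 zero and 2 poles, the high-frequency asymptotic slope is 20 × (1 − 2) = -20 dB/decade.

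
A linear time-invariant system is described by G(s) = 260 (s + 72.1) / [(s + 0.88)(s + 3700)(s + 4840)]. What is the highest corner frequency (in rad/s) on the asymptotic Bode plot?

4840 rad/s

Break frequencies occur at each pole and zero magnitude: 0.88 rad/s, 72.1 rad/s, 3700 rad/s, 4840 rad/s.
The highest is 4840 rad/s.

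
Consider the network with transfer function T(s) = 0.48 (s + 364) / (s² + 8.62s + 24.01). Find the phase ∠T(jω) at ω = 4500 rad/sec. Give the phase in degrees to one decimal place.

-94.5 deg

∠(j4500 + 364) = arctan(4500/364) = 85.38°
∠[(j4500)² + 8.62(j4500) + 24.01] = ∠[-2.025e+07 + j38790] = 179.89°
∠T(j4500) = 85.38° − 179.89° = -94.51°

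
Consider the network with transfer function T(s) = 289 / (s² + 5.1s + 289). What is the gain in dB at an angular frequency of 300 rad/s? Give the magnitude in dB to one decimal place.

-49.8 dB

|(j300)² + 5.1(j300) + 289| = |-89711 + j1530| = 8.972e+04
|T(j300)| = 289 / 8.972e+04 = 0.003221
20 log₁₀(0.003221) = -49.84 dB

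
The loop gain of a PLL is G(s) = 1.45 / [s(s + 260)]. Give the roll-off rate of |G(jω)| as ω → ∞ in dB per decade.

With 0 zeros and 2 poles, the high-frequency asymptotic slope is 20 × (0 − 2) = -40 dB/decade.

-40 dB/decade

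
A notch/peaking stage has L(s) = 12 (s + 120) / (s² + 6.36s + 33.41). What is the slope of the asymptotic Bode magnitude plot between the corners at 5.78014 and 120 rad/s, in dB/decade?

-40 dB/decade

In this band the factors already past their corner are: complex pole pair at ωₙ ≈ 5.78; net slope = -40 dB/decade.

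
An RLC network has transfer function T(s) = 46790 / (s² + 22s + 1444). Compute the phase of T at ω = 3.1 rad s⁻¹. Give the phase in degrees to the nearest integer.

-3°

∠[(j3.1)² + 22(j3.1) + 1444] = ∠[1434.4 + j68.2] = 2.72°
∠T(j3.1) = −2.72° = -2.72°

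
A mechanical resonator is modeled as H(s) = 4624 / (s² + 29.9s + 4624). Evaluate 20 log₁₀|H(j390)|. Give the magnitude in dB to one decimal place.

|(j390)² + 29.9(j390) + 4624| = |-1.4748e+05 + j11661| = 1.479e+05
|H(j390)| = 4624 / 1.479e+05 = 0.031257
20 log₁₀(0.031257) = -30.10 dB

-30.1 dB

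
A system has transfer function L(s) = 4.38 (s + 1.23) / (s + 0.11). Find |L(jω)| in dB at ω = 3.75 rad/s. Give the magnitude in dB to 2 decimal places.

13.27 dB

|j3.75 + 1.23| = √(3.75² + 1.23²) = 3.947
|j3.75 + 0.11| = √(3.75² + 0.11²) = 3.752
|L(j3.75)| = 4.38 × 3.947 / 3.752 = 4.6076
20 log₁₀(4.6076) = 13.270 dB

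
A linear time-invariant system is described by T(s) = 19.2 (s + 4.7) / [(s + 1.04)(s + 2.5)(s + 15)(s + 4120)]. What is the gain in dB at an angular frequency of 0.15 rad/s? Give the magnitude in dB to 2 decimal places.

|j0.15 + 4.7| = √(0.15² + 4.7²) = 4.702
|j0.15 + 1.04| = √(0.15² + 1.04²) = 1.051
|j0.15 + 2.5| = √(0.15² + 2.5²) = 2.504
|j0.15 + 15| = √(0.15² + 15²) = 15
|j0.15 + 4120| = √(0.15² + 4120²) = 4120
|T(j0.15)| = 19.2 × 4.702 / (1.051 × 2.504 × 15 × 4120) = 0.00055512
20 log₁₀(0.00055512) = -65.112 dB

-65.11 dB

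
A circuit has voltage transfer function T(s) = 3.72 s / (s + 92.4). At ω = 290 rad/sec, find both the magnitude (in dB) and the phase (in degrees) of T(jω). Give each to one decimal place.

|T| = 11.0 dB, ∠T = 17.7°

|j290| = 290
|j290 + 92.4| = √(290² + 92.4²) = 304.4
|T(j290)| = 3.72 × 290 / 304.4 = 3.5444
20 log₁₀(3.5444) = 10.99 dB
∠(j290) = 90.00°
∠(j290 + 92.4) = arctan(290/92.4) = 72.33°
∠T(j290) = 90.00° − 72.33° = 17.67°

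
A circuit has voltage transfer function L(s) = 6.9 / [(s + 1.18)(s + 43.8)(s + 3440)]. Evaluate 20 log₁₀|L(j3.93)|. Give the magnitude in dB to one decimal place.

-99.1 dB

|j3.93 + 1.18| = √(3.93² + 1.18²) = 4.103
|j3.93 + 43.8| = √(3.93² + 43.8²) = 43.98
|j3.93 + 3440| = √(3.93² + 3440²) = 3440
|L(j3.93)| = 6.9 / (4.103 × 43.98 × 3440) = 1.1116e-05
20 log₁₀(1.1116e-05) = -99.08 dB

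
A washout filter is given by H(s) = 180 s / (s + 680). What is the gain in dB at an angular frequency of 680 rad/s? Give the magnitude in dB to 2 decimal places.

|j680| = 680
|j680 + 680| = √(680² + 680²) = 961.7
|H(j680)| = 180 × 680 / 961.7 = 127.28
20 log₁₀(127.28) = 42.095 dB

42.10 dB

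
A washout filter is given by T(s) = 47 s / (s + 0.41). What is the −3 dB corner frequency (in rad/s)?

For a single-pole high-pass, the −3 dB point is at the pole: ω = 0.41 rad/s.

0.41 rad/s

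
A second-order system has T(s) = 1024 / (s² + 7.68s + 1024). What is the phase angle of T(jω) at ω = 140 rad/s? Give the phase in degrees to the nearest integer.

-177 deg

∠[(j140)² + 7.68(j140) + 1024] = ∠[-18576 + j1075.2] = 176.69°
∠T(j140) = −176.69° = -176.69°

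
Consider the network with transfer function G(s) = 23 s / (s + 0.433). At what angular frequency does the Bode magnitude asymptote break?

The single real pole at s = −0.433 gives a corner at ω = 0.433 rad/sec.

0.433 rad/sec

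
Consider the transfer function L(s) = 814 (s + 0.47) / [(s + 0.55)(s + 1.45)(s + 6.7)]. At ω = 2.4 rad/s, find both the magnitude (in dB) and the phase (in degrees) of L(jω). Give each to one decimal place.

|L| = 32.2 dB, ∠L = -76.7°

|j2.4 + 0.47| = √(2.4² + 0.47²) = 2.446
|j2.4 + 0.55| = √(2.4² + 0.55²) = 2.462
|j2.4 + 1.45| = √(2.4² + 1.45²) = 2.804
|j2.4 + 6.7| = √(2.4² + 6.7²) = 7.117
|L(j2.4)| = 814 × 2.446 / (2.462 × 2.804 × 7.117) = 40.515
20 log₁₀(40.515) = 32.15 dB
∠(j2.4 + 0.47) = arctan(2.4/0.47) = 78.92°
∠(j2.4 + 0.55) = arctan(2.4/0.55) = 77.09°
∠(j2.4 + 1.45) = arctan(2.4/1.45) = 58.86°
∠(j2.4 + 6.7) = arctan(2.4/6.7) = 19.71°
∠L(j2.4) = 78.92° − (77.09° + 58.86° + 19.71°) = -76.74°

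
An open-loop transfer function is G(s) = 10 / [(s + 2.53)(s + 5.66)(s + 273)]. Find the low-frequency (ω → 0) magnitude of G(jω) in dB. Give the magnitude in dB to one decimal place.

G(0) = 10 / (2.53 × 5.66 × 273) = 0.002558
20 log₁₀(0.002558) = -51.84 dB

-51.8 dB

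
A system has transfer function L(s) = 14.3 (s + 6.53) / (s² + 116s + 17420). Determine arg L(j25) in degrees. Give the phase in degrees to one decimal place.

65.6°

∠(j25 + 6.53) = arctan(25/6.53) = 75.36°
∠[(j25)² + 116(j25) + 17420] = ∠[16795 + j2900] = 9.80°
∠L(j25) = 75.36° − 9.80° = 65.56°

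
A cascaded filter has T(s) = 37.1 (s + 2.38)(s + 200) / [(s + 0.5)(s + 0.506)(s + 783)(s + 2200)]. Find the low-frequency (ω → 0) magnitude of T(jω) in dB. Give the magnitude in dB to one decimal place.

-27.8 dB

T(0) = 37.1 × 2.38 × 200 / (0.5 × 0.506 × 783 × 2200) = 0.040521
20 log₁₀(0.040521) = -27.85 dB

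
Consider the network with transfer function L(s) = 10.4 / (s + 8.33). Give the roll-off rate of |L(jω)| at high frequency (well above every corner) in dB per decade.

With 0 zeros and 1 pole, the high-frequency asymptotic slope is 20 × (0 − 1) = -20 dB/decade.

-20 dB/decade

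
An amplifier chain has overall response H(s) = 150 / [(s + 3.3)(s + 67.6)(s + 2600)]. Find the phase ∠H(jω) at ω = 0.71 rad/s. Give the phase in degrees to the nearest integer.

∠(j0.71 + 3.3) = arctan(0.71/3.3) = 12.14°
∠(j0.71 + 67.6) = arctan(0.71/67.6) = 0.60°
∠(j0.71 + 2600) = arctan(0.71/2600) = 0.02°
∠H(j0.71) = − (12.14° + 0.60° + 0.02°) = -12.76°

-13°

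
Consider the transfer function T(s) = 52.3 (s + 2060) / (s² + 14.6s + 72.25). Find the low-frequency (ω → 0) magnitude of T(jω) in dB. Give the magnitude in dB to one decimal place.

T(0) = 52.3 × 2060 / 72.25 = 1491.2
20 log₁₀(1491.2) = 63.47 dB

63.5 dB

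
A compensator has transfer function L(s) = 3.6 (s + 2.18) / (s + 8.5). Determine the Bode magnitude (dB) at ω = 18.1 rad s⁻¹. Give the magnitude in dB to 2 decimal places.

10.32 dB

|j18.1 + 2.18| = √(18.1² + 2.18²) = 18.23
|j18.1 + 8.5| = √(18.1² + 8.5²) = 20
|L(j18.1)| = 3.6 × 18.23 / 20 = 3.2821
20 log₁₀(3.2821) = 10.323 dB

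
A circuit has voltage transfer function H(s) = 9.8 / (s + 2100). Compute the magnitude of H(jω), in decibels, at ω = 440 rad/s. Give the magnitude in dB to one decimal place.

|j440 + 2100| = √(440² + 2100²) = 2146
|H(j440)| = 9.8 / 2146 = 0.0045675
20 log₁₀(0.0045675) = -46.81 dB

-46.8 dB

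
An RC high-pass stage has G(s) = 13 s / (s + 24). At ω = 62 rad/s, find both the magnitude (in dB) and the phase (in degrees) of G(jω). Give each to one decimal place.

|j62| = 62
|j62 + 24| = √(62² + 24²) = 66.48
|G(j62)| = 13 × 62 / 66.48 = 12.123
20 log₁₀(12.123) = 21.67 dB
∠(j62) = 90.00°
∠(j62 + 24) = arctan(62/24) = 68.84°
∠G(j62) = 90.00° − 68.84° = 21.16°

|G| = 21.7 dB, ∠G = 21.2°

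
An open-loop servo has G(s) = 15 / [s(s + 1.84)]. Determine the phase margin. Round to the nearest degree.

Gain crossover: |G(jω)| = 1 at ω ≈ 3.66 rad s⁻¹.
∠G(j3.66) = −90° − arctan(3.66/1.84) ≈ -153.32°
PM = 180° + (-153.32°) = 26.68°

27°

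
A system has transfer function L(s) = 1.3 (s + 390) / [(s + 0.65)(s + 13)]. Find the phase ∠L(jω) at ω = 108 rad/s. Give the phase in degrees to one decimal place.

-157.3°

∠(j108 + 390) = arctan(108/390) = 15.48°
∠(j108 + 0.65) = arctan(108/0.65) = 89.66°
∠(j108 + 13) = arctan(108/13) = 83.14°
∠L(j108) = 15.48° − (89.66° + 83.14°) = -157.31°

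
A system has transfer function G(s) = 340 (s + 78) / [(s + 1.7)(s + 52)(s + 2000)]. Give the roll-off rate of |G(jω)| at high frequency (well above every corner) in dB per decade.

With 1 zero and 3 poles, the high-frequency asymptotic slope is 20 × (1 − 3) = -40 dB/decade.

-40 dB/decade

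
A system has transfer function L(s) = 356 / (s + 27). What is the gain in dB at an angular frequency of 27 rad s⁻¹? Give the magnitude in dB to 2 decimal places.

19.39 dB

|j27 + 27| = √(27² + 27²) = 38.18
|L(j27)| = 356 / 38.18 = 9.3233
20 log₁₀(9.3233) = 19.391 dB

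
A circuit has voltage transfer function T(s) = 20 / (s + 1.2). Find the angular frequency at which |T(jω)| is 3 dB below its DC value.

1.2 rad/sec

For a single-pole low-pass, the −3 dB point is at the pole: ω = 1.2 rad/sec.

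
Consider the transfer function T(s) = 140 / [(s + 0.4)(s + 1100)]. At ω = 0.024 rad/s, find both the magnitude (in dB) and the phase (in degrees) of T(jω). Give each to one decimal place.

|j0.024 + 0.4| = √(0.024² + 0.4²) = 0.4007
|j0.024 + 1100| = √(0.024² + 1100²) = 1100
|T(j0.024)| = 140 / (0.4007 × 1100) = 0.31761
20 log₁₀(0.31761) = -9.96 dB
∠(j0.024 + 0.4) = arctan(0.024/0.4) = 3.43°
∠(j0.024 + 1100) = arctan(0.024/1100) = 0.00°
∠T(j0.024) = − (3.43° + 0.00°) = -3.43°

|T| = -10.0 dB, ∠T = -3.4°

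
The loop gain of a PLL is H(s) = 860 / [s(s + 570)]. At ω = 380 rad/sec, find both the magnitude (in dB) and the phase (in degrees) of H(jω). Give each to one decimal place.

|H| = -49.6 dB, ∠H = -123.7 deg

|j380 + 570| = √(380² + 570²) = 685.1
|j380| = 380
|H(j380)| = 860 / (685.1 × 380) = 0.0033036
20 log₁₀(0.0033036) = -49.62 dB
∠(j380 + 570) = arctan(380/570) = 33.69°
∠(j380) = 90.00°
∠H(j380) = − (33.69° + 90.00°) = -123.69°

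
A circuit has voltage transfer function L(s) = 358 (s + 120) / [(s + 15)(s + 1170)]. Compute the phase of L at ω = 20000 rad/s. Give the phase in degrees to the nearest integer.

-87 deg

∠(j20000 + 120) = arctan(20000/120) = 89.66°
∠(j20000 + 15) = arctan(20000/15) = 89.96°
∠(j20000 + 1170) = arctan(20000/1170) = 86.65°
∠L(j20000) = 89.66° − (89.96° + 86.65°) = -86.95°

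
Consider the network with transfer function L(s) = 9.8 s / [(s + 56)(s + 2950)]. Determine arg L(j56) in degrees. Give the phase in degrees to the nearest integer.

∠(j56) = 90.00°
∠(j56 + 56) = arctan(56/56) = 45.00°
∠(j56 + 2950) = arctan(56/2950) = 1.09°
∠L(j56) = 90.00° − (45.00° + 1.09°) = 43.91°

44°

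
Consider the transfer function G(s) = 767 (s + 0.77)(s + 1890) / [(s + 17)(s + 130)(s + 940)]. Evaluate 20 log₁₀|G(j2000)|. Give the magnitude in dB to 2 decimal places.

|j2000 + 0.77| = √(2000² + 0.77²) = 2000
|j2000 + 1890| = √(2000² + 1890²) = 2752
|j2000 + 17| = √(2000² + 17²) = 2000
|j2000 + 130| = √(2000² + 130²) = 2004
|j2000 + 940| = √(2000² + 940²) = 2210
|G(j2000)| = 767 × 2000 × 2752 / (2000 × 2004 × 2210) = 0.47651
20 log₁₀(0.47651) = -6.439 dB

-6.44 dB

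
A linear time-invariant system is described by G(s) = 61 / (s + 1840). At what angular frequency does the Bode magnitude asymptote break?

1840 rad s⁻¹

The single real pole at s = −1840 gives a corner at ω = 1840 rad s⁻¹.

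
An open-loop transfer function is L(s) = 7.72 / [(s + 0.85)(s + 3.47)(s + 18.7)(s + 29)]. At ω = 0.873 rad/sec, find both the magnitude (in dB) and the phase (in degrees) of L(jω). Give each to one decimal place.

|j0.873 + 0.85| = √(0.873² + 0.85²) = 1.218
|j0.873 + 3.47| = √(0.873² + 3.47²) = 3.578
|j0.873 + 18.7| = √(0.873² + 18.7²) = 18.72
|j0.873 + 29| = √(0.873² + 29²) = 29.01
|L(j0.873)| = 7.72 / (1.218 × 3.578 × 18.72 × 29.01) = 0.0032602
20 log₁₀(0.0032602) = -49.74 dB
∠(j0.873 + 0.85) = arctan(0.873/0.85) = 45.76°
∠(j0.873 + 3.47) = arctan(0.873/3.47) = 14.12°
∠(j0.873 + 18.7) = arctan(0.873/18.7) = 2.67°
∠(j0.873 + 29) = arctan(0.873/29) = 1.72°
∠L(j0.873) = − (45.76° + 14.12° + 2.67° + 1.72°) = -64.28°

|L| = -49.7 dB, ∠L = -64.3°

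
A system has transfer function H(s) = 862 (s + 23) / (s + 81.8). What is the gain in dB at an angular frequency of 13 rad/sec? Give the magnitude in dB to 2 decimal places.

48.79 dB

|j13 + 23| = √(13² + 23²) = 26.42
|j13 + 81.8| = √(13² + 81.8²) = 82.83
|H(j13)| = 862 × 26.42 / 82.83 = 274.96
20 log₁₀(274.96) = 48.785 dB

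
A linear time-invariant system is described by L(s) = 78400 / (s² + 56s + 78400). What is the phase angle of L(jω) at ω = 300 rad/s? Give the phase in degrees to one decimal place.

-124.6 deg

∠[(j300)² + 56(j300) + 78400] = ∠[-11600 + j16800] = 124.62°
∠L(j300) = −124.62° = -124.62°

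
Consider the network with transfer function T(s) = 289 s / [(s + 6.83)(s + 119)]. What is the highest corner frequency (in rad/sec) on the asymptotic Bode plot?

119 rad/sec

Break frequencies occur at each pole and zero magnitude: 6.83 rad/sec, 119 rad/sec.
The highest is 119 rad/sec.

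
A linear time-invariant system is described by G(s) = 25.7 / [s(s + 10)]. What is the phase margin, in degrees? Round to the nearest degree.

76°

Gain crossover: |G(jω)| = 1 at ω ≈ 2.49 rad s⁻¹.
∠G(j2.49) = −90° − arctan(2.49/10) ≈ -104.00°
PM = 180° + (-104.00°) = 76.00°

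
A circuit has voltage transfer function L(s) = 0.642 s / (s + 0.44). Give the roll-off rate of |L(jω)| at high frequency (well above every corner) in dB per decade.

0 dB/decade

With 1 zero and 1 pole, the high-frequency asymptotic slope is 20 × (1 − 1) = 0 dB/decade.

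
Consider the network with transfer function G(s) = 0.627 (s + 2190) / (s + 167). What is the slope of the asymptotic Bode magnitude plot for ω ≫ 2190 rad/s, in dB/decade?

0 dB/decade

With 1 zero and 1 pole, the high-frequency asymptotic slope is 20 × (1 − 1) = 0 dB/decade.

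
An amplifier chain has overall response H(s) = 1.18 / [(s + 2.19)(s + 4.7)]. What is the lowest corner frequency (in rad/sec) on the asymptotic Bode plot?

2.19 rad/sec

Break frequencies occur at each pole and zero magnitude: 2.19 rad/sec, 4.7 rad/sec.
The lowest is 2.19 rad/sec.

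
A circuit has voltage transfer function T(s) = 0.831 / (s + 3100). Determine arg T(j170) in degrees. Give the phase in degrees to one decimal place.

∠(j170 + 3100) = arctan(170/3100) = 3.14°
∠T(j170) = −3.14° = -3.14°

-3.1°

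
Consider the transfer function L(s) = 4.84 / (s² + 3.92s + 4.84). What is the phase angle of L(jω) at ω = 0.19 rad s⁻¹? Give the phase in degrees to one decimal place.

∠[(j0.19)² + 3.92(j0.19) + 4.84] = ∠[4.8039 + j0.7448] = 8.81°
∠L(j0.19) = −8.81° = -8.81°

-8.8°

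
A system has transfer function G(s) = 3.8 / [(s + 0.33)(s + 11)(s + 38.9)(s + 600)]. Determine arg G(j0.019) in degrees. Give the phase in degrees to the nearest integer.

-3°

∠(j0.019 + 0.33) = arctan(0.019/0.33) = 3.30°
∠(j0.019 + 11) = arctan(0.019/11) = 0.10°
∠(j0.019 + 38.9) = arctan(0.019/38.9) = 0.03°
∠(j0.019 + 600) = arctan(0.019/600) = 0.00°
∠G(j0.019) = − (3.30° + 0.10° + 0.03° + 0.00°) = -3.42°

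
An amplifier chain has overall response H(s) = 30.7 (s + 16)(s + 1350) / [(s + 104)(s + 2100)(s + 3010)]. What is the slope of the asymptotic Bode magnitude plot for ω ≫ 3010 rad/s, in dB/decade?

With 2 zeros and 3 poles, the high-frequency asymptotic slope is 20 × (2 − 3) = -20 dB/decade.

-20 dB/decade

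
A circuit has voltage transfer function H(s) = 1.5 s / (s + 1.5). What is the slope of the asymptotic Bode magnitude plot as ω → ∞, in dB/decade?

With 1 zero and 1 pole, the high-frequency asymptotic slope is 20 × (1 − 1) = 0 dB/decade.

0 dB/decade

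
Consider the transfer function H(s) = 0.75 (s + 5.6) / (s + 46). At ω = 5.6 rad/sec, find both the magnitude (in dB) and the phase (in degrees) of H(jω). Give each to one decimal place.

|j5.6 + 5.6| = √(5.6² + 5.6²) = 7.92
|j5.6 + 46| = √(5.6² + 46²) = 46.34
|H(j5.6)| = 0.75 × 7.92 / 46.34 = 0.12818
20 log₁₀(0.12818) = -17.84 dB
∠(j5.6 + 5.6) = arctan(5.6/5.6) = 45.00°
∠(j5.6 + 46) = arctan(5.6/46) = 6.94°
∠H(j5.6) = 45.00° − 6.94° = 38.06°

|H| = -17.8 dB, ∠H = 38.1°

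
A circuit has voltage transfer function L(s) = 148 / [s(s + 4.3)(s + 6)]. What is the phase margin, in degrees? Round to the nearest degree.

Gain crossover: |L(jω)| = 1 at ω ≈ 3.7 rad/s.
∠L(j3.7) = −90° − arctan(3.7/4.3) − arctan(3.7/6) ≈ -162.38°
PM = 180° + (-162.38°) = 17.62°

18°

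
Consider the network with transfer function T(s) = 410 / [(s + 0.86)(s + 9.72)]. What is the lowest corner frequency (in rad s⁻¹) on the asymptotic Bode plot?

0.86 rad s⁻¹

Break frequencies occur at each pole and zero magnitude: 0.86 rad s⁻¹, 9.72 rad s⁻¹.
The lowest is 0.86 rad s⁻¹.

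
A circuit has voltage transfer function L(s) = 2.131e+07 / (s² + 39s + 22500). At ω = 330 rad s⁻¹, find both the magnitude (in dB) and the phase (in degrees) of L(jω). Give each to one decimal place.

|(j330)² + 39(j330) + 22500| = |-86400 + j12870| = 8.735e+04
|L(j330)| = 2.131e+07 / 8.735e+04 = 243.95
20 log₁₀(243.95) = 47.75 dB
∠[(j330)² + 39(j330) + 22500] = ∠[-86400 + j12870] = 171.53°
∠L(j330) = −171.53° = -171.53°

|L| = 47.7 dB, ∠L = -171.5°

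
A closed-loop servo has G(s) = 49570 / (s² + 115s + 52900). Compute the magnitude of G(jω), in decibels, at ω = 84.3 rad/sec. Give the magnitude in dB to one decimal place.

0.5 dB

|(j84.3)² + 115(j84.3) + 52900| = |45794 + j9694.5| = 4.681e+04
|G(j84.3)| = 49570 / 4.681e+04 = 1.059
20 log₁₀(1.059) = 0.50 dB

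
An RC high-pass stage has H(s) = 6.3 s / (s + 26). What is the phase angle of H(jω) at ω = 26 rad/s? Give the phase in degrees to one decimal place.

45.0 deg

∠(j26) = 90.00°
∠(j26 + 26) = arctan(26/26) = 45.00°
∠H(j26) = 90.00° − 45.00° = 45.00°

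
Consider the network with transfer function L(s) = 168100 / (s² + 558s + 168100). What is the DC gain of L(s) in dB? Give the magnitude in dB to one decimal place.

0.0 dB

L(0) = 168100 / 168100 = 1
20 log₁₀(1) = 0.00 dB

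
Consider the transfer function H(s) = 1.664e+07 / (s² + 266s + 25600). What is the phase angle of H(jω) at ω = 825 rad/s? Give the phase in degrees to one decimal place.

-161.5°

∠[(j825)² + 266(j825) + 25600] = ∠[-6.5502e+05 + j2.1945e+05] = 161.48°
∠H(j825) = −161.48° = -161.48°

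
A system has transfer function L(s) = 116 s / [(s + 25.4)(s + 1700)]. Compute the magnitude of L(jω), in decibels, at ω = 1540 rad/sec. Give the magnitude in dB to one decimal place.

-25.9 dB

|j1540| = 1540
|j1540 + 25.4| = √(1540² + 25.4²) = 1540
|j1540 + 1700| = √(1540² + 1700²) = 2294
|L(j1540)| = 116 × 1540 / (1540 × 2294) = 0.050564
20 log₁₀(0.050564) = -25.92 dB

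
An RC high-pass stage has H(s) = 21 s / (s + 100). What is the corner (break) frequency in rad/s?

100 rad/s

The single real pole at s = −100 gives a corner at ω = 100 rad/s.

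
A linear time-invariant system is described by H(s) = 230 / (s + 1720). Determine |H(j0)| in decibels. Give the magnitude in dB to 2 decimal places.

-17.48 dB

H(0) = 230 / 1720 = 0.13372
20 log₁₀(0.13372) = -17.476 dB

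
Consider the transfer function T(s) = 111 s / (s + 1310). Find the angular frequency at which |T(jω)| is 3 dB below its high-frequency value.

1310 rad/s

For a single-pole high-pass, the −3 dB point is at the pole: ω = 1310 rad/s.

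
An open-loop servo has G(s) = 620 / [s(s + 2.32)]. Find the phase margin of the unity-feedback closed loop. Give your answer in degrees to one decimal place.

5.3 deg

Gain crossover: |G(jω)| = 1 at ω ≈ 24.8 rad/sec.
∠G(j24.8) = −90° − arctan(24.8/2.32) ≈ -174.67°
PM = 180° + (-174.67°) = 5.33°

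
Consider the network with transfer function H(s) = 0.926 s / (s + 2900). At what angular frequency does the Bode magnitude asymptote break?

The single real pole at s = −2900 gives a corner at ω = 2900 rad/s.

2900 rad/s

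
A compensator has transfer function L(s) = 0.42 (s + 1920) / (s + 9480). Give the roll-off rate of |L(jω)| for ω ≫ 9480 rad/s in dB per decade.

With 1 zero and 1 pole, the high-frequency asymptotic slope is 20 × (1 − 1) = 0 dB/decade.

0 dB/decade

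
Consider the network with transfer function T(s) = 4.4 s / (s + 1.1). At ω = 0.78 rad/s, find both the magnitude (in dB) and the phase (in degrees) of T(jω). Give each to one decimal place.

|T| = 8.1 dB, ∠T = 54.7 deg

|j0.78| = 0.78
|j0.78 + 1.1| = √(0.78² + 1.1²) = 1.348
|T(j0.78)| = 4.4 × 0.78 / 1.348 = 2.5451
20 log₁₀(2.5451) = 8.11 dB
∠(j0.78) = 90.00°
∠(j0.78 + 1.1) = arctan(0.78/1.1) = 35.34°
∠T(j0.78) = 90.00° − 35.34° = 54.66°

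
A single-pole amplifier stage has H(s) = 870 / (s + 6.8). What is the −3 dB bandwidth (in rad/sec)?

For a single-pole low-pass, the −3 dB point is at the pole: ω = 6.8 rad/sec.

6.8 rad/sec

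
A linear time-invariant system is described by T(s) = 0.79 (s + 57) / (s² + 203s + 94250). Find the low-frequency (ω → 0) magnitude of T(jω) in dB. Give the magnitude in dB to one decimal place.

T(0) = 0.79 × 57 / 94250 = 0.00047777
20 log₁₀(0.00047777) = -66.42 dB

-66.4 dB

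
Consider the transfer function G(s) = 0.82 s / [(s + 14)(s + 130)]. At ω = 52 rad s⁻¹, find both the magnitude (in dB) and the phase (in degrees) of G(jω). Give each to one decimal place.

|G| = -45.0 dB, ∠G = -6.7°

|j52| = 52
|j52 + 14| = √(52² + 14²) = 53.85
|j52 + 130| = √(52² + 130²) = 140
|G(j52)| = 0.82 × 52 / (53.85 × 140) = 0.0056552
20 log₁₀(0.0056552) = -44.95 dB
∠(j52) = 90.00°
∠(j52 + 14) = arctan(52/14) = 74.93°
∠(j52 + 130) = arctan(52/130) = 21.80°
∠G(j52) = 90.00° − (74.93° + 21.80°) = -6.73°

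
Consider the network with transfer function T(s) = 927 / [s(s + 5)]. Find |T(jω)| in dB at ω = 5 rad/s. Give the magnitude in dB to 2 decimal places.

28.37 dB

|j5 + 5| = √(5² + 5²) = 7.071
|j5| = 5
|T(j5)| = 927 / (7.071 × 5) = 26.22
20 log₁₀(26.22) = 28.372 dB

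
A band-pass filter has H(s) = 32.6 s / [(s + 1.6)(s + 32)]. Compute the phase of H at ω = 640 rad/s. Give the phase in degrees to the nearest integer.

-87°

∠(j640) = 90.00°
∠(j640 + 1.6) = arctan(640/1.6) = 89.86°
∠(j640 + 32) = arctan(640/32) = 87.14°
∠H(j640) = 90.00° − (89.86° + 87.14°) = -86.99°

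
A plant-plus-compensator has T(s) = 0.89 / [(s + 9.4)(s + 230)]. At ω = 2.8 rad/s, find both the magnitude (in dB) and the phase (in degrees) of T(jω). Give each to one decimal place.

|T| = -68.1 dB, ∠T = -17.3°

|j2.8 + 9.4| = √(2.8² + 9.4²) = 9.808
|j2.8 + 230| = √(2.8² + 230²) = 230
|T(j2.8)| = 0.89 / (9.808 × 230) = 0.0003945
20 log₁₀(0.0003945) = -68.08 dB
∠(j2.8 + 9.4) = arctan(2.8/9.4) = 16.59°
∠(j2.8 + 230) = arctan(2.8/230) = 0.70°
∠T(j2.8) = − (16.59° + 0.70°) = -17.28°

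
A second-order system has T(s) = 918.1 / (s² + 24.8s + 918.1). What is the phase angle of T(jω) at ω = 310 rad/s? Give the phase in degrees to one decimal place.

-175.4°

∠[(j310)² + 24.8(j310) + 918.1] = ∠[-95182 + j7688] = 175.38°
∠T(j310) = −175.38° = -175.38°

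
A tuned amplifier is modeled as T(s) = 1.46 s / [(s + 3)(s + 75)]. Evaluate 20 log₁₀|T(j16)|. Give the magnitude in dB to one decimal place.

|j16| = 16
|j16 + 3| = √(16² + 3²) = 16.28
|j16 + 75| = √(16² + 75²) = 76.69
|T(j16)| = 1.46 × 16 / (16.28 × 76.69) = 0.018712
20 log₁₀(0.018712) = -34.56 dB

-34.6 dB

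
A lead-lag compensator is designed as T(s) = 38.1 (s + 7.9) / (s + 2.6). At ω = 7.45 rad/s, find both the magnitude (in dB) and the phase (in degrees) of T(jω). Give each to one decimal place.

|T| = 34.4 dB, ∠T = -27.4°

|j7.45 + 7.9| = √(7.45² + 7.9²) = 10.86
|j7.45 + 2.6| = √(7.45² + 2.6²) = 7.891
|T(j7.45)| = 38.1 × 10.86 / 7.891 = 52.431
20 log₁₀(52.431) = 34.39 dB
∠(j7.45 + 7.9) = arctan(7.45/7.9) = 43.32°
∠(j7.45 + 2.6) = arctan(7.45/2.6) = 70.76°
∠T(j7.45) = 43.32° − 70.76° = -27.44°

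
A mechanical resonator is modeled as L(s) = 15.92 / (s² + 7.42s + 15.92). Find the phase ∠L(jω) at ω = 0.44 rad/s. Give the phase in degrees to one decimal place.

∠[(j0.44)² + 7.42(j0.44) + 15.92] = ∠[15.726 + j3.2648] = 11.73°
∠L(j0.44) = −11.73° = -11.73°

-11.7°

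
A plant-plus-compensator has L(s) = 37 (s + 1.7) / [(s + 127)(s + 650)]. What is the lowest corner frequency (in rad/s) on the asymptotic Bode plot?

Break frequencies occur at each pole and zero magnitude: 1.7 rad/s, 127 rad/s, 650 rad/s.
The lowest is 1.7 rad/s.

1.7 rad/s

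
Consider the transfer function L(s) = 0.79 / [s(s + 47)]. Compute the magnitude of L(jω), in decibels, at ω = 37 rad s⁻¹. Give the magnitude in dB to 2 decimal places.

-68.95 dB

|j37 + 47| = √(37² + 47²) = 59.82
|j37| = 37
|L(j37)| = 0.79 / (59.82 × 37) = 0.00035695
20 log₁₀(0.00035695) = -68.948 dB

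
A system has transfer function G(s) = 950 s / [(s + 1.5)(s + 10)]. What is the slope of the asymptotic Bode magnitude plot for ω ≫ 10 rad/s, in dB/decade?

-20 dB/decade

With 1 zero and 2 poles, the high-frequency asymptotic slope is 20 × (1 − 2) = -20 dB/decade.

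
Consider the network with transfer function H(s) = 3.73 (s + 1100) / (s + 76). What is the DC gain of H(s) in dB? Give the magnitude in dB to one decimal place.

34.6 dB

H(0) = 3.73 × 1100 / 76 = 53.987
20 log₁₀(53.987) = 34.65 dB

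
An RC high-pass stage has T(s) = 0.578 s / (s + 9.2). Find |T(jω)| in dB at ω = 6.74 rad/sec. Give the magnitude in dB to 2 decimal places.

|j6.74| = 6.74
|j6.74 + 9.2| = √(6.74² + 9.2²) = 11.4
|T(j6.74)| = 0.578 × 6.74 / 11.4 = 0.34159
20 log₁₀(0.34159) = -9.330 dB

-9.33 dB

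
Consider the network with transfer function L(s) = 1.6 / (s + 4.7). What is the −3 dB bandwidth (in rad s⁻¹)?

For a single-pole low-pass, the −3 dB point is at the pole: ω = 4.7 rad s⁻¹.

4.7 rad s⁻¹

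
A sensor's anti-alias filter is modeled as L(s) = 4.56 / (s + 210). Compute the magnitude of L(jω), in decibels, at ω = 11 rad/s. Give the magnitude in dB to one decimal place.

|j11 + 210| = √(11² + 210²) = 210.3
|L(j11)| = 4.56 / 210.3 = 0.021685
20 log₁₀(0.021685) = -33.28 dB

-33.3 dB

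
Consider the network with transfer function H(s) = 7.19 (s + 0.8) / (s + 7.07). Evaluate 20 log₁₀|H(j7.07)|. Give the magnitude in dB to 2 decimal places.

|j7.07 + 0.8| = √(7.07² + 0.8²) = 7.115
|j7.07 + 7.07| = √(7.07² + 7.07²) = 9.998
|H(j7.07)| = 7.19 × 7.115 / 9.998 = 5.1165
20 log₁₀(5.1165) = 14.180 dB

14.18 dB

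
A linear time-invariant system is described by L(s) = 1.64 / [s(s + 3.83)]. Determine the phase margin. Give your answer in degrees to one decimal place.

Gain crossover: |L(jω)| = 1 at ω ≈ 0.426 rad/sec.
∠L(j0.426) = −90° − arctan(0.426/3.83) ≈ -96.34°
PM = 180° + (-96.34°) = 83.66°

83.7°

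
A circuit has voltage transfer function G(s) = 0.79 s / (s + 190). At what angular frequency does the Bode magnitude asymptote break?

The single real pole at s = −190 gives a corner at ω = 190 rad/s.

190 rad/s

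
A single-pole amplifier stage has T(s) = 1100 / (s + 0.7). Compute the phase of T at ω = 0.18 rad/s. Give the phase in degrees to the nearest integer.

-14°

∠(j0.18 + 0.7) = arctan(0.18/0.7) = 14.42°
∠T(j0.18) = −14.42° = -14.42°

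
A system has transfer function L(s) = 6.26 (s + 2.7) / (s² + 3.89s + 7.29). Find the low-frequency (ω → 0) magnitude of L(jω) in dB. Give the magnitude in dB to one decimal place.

L(0) = 6.26 × 2.7 / 7.29 = 2.3185
20 log₁₀(2.3185) = 7.30 dB

7.3 dB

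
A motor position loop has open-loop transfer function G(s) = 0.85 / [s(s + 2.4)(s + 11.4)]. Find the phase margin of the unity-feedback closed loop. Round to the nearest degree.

89°

Gain crossover: |G(jω)| = 1 at ω ≈ 0.0311 rad s⁻¹.
∠G(j0.0311) = −90° − arctan(0.0311/2.4) − arctan(0.0311/11.4) ≈ -90.90°
PM = 180° + (-90.90°) = 89.10°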